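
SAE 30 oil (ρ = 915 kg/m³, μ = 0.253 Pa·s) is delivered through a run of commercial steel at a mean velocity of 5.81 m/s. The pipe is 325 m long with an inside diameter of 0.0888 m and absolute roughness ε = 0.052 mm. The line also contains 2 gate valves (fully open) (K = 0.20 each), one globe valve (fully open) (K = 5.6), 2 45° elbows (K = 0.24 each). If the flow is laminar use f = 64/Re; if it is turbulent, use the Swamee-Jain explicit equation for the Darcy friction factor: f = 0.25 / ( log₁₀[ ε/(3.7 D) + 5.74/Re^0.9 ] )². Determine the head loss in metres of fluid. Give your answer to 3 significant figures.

Reynolds number Re = ρVD/μ = 915 · 5.81 · 0.0888 / 0.253 = 1866.
Re < 2300 → laminar flow, so f = 64/Re = 64/1866 = 0.0343 (the turbulent correlation is not needed).
Total minor-loss coefficient ΣK = 2·0.2 + 1·5.6 + 2·0.24 = 6.48.
ΔP = [f·L/D + ΣK]·(ρV²/2) = [0.0343·325/0.0888 + 6.48]·(915·5.81²/2) = [125.5 + 6.48]·1.544e+04 = 2.039e+06 Pa.
Head loss h_f = ΔP/(ρg) = 2.039e+06/(915·9.81) = 227 m.

h_f ≈ 227 m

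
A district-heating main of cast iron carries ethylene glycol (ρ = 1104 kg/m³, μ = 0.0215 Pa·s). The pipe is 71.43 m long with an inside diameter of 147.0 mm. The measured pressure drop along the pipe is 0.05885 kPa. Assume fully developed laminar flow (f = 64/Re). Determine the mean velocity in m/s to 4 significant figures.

For laminar flow, f = 64/Re with Re = ρVD/μ, so Darcy-Weisbach reduces to ΔP = 32μLV/D². Solving for V: V = ΔP·D²/(32μL) = 58.85·(0.147)²/(32·0.0215·71.43) = 0.02588 m/s.
Check: Re = ρVD/μ = 1104·0.02588·0.147/0.0215 = 195.3 < 2300, so the laminar assumption holds.

V ≈ 0.02588 m/s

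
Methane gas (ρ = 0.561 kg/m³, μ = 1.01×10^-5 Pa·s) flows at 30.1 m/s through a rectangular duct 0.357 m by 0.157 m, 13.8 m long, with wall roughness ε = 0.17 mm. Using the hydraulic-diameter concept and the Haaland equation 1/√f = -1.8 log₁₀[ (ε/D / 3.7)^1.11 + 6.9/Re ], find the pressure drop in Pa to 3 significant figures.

Hydraulic diameter D_h = 4A/P = 4·(0.357·0.157)/(2·(0.357+0.157)) = 0.2242/1.028 = 0.2181 m.
Re = ρVD_h/μ = 0.561·30.1·0.2181/1.01e-05 = 3.646e+05.
ε/D_h = 0.00017/0.2181 = 0.000779; Haaland gives 1/√f = -1.8 log₁₀[8.3e-05+1.89e-05] = 7.185, so f = 0.01937.
ΔP = f(L/D_h)(ρV²/2) = 0.01937·13.8/0.2181·254.1 = 311.5 Pa.

ΔP ≈ 312 Pa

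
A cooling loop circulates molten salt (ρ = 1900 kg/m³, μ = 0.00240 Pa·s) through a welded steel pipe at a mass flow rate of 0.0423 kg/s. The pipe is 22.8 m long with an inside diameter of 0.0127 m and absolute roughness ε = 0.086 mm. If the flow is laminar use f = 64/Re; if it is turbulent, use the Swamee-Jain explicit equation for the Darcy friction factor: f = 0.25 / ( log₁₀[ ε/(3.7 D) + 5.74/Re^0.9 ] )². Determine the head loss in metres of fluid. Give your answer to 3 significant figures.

h_f ≈ 0.102 m

A = πD²/4 = π(0.0127)²/4 = 0.0001267 m²; mean velocity V = ṁ/(ρA) = 0.0423/(1900 · 0.0001267) = 0.1757 m/s.
Reynolds number Re = ρVD/μ = 1900 · 0.1757 · 0.0127 / 0.0024 = 1767.
Re < 2300 → laminar flow, so f = 64/Re = 64/1767 = 0.03622 (the turbulent correlation is not needed).
Darcy-Weisbach: ΔP = f(L/D)(ρV²/2) = 0.03622·(22.8/0.0127)·(1900·0.1757²/2) = 0.03622·1795·29.34 = 1908 Pa.
Head loss h_f = ΔP/(ρg) = 1908/(1900·9.81) = 0.102 m.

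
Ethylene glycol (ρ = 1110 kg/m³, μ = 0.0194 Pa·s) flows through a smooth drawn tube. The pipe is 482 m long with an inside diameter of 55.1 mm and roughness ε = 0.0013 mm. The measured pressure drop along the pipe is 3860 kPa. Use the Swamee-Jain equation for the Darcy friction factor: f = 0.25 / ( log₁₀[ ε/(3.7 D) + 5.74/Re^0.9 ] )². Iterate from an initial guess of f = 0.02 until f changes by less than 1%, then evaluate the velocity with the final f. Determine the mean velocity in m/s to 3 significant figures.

Rearranging Darcy-Weisbach: V = √(2·ΔP·D/(f·L·ρ)). With ε/D = 1.3e-06/0.0551 = 2.36e-05, iterate starting from f = 0.02:
  f = 0.02 → V = √(2·3.86e+06·0.0551/(0.02·482·1110)) = 6.305 m/s; Re = ρVD/μ = 1.988e+04; f → 0.02591
  f = 0.02591 → V = 5.539 m/s; Re = 1.746e+04; f → 0.02677
  f = 0.02677 → V = 5.45 m/s; Re = 1.718e+04; f → 0.02688
Converged (Δf/f < 1%). With the final f = 0.02688: V = √(2·3.86e+06·0.0551/(0.02688·482·1110)) = 5.438 m/s.

V ≈ 5.44 m/s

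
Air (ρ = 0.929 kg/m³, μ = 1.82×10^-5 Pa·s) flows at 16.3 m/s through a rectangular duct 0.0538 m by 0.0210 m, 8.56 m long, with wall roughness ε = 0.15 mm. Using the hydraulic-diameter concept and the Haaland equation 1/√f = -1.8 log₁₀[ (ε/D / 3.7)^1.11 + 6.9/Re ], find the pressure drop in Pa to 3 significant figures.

Hydraulic diameter D_h = 4A/P = 4·(0.0538·0.021)/(2·(0.0538+0.021)) = 0.004519/0.1496 = 0.03021 m.
Re = ρVD_h/μ = 0.929·16.3·0.03021/1.82e-05 = 2.513e+04.
ε/D_h = 0.00015/0.03021 = 0.00497; Haaland gives 1/√f = -1.8 log₁₀[0.000648+0.000275] = 5.463, so f = 0.03351.
ΔP = f(L/D_h)(ρV²/2) = 0.03351·8.56/0.03021·123.4 = 1172 Pa.

ΔP ≈ 1170 Pa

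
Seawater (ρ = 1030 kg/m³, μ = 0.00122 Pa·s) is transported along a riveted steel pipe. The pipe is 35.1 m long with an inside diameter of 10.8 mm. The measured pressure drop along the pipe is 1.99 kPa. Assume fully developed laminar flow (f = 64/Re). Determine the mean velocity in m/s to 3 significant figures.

V ≈ 0.169 m/s

For laminar flow, f = 64/Re with Re = ρVD/μ, so Darcy-Weisbach reduces to ΔP = 32μLV/D². Solving for V: V = ΔP·D²/(32μL) = 1990·(0.0108)²/(32·0.00122·35.1) = 0.1694 m/s.
Check: Re = ρVD/μ = 1030·0.1694·0.0108/0.00122 = 1544 < 2300, so the laminar assumption holds.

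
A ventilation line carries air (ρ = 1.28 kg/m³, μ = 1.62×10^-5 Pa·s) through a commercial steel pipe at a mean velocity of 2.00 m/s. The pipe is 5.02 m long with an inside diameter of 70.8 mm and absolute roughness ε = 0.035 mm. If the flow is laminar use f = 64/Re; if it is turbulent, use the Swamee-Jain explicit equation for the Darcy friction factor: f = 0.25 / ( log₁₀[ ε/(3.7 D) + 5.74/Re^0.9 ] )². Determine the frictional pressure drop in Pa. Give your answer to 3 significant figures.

Reynolds number Re = ρVD/μ = 1.28 · 2 · 0.0708 / 1.62e-05 = 1.119e+04.
Re > 4000 → turbulent. Relative roughness ε/D = 3.5e-05/0.0708 = 0.000494. Swamee-Jain: f = 0.25/(log₁₀[0.000494/3.7 + 5.74/1.119e+04^0.9])² = 0.25/(log₁₀[0.000134 + 0.0013])² = 0.25/(-2.843)² = 0.03094.
Darcy-Weisbach: ΔP = f(L/D)(ρV²/2) = 0.03094·(5.02/0.0708)·(1.28·2²/2) = 0.03094·70.9·2.56 = 5.616 Pa.

ΔP ≈ 5.62 Pa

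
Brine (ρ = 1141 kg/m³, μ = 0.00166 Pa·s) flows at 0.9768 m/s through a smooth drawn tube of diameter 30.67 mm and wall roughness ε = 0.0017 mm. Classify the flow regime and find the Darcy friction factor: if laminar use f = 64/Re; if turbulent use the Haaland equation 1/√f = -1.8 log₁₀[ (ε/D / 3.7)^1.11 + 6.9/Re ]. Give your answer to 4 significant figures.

f ≈ 0.02565

Re = ρVD/μ = 1141·0.9768·0.03067/0.00166 = 2.059e+04.
Re > 4000 → turbulent. ε/D = 1.7e-06/0.03067 = 5.54e-05; Haaland: 1/√f = -1.8 log₁₀[4.41e-06 + 0.000335] = 6.244, so f = 0.02565.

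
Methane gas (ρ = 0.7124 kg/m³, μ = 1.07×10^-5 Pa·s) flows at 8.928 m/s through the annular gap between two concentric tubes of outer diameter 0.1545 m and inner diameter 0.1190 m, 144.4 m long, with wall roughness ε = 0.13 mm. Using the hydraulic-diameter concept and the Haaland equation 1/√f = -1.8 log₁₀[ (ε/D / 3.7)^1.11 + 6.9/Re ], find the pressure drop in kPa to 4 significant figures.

ΔP ≈ 3.703 kPa

Hydraulic diameter D_h = 4A/P = D_o - D_i = 0.1545 - 0.119 = 0.0355 m.
Re = ρVD_h/μ = 0.7124·8.928·0.0355/1.07e-05 = 2.11e+04.
ε/D_h = 0.00013/0.0355 = 0.00366; Haaland gives 1/√f = -1.8 log₁₀[0.000462+0.000327] = 5.585, so f = 0.03206.
ΔP = f(L/D_h)(ρV²/2) = 0.03206·144.4/0.0355·28.39 = 3703 Pa.
ΔP = 3.703 kPa.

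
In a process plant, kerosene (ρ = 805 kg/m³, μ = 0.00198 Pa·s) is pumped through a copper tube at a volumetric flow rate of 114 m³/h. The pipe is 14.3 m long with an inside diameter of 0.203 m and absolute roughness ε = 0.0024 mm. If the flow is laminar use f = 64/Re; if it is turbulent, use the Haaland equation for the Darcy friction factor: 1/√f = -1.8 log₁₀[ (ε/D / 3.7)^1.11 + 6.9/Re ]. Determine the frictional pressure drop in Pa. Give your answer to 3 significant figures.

ΔP ≈ 507 Pa

Q = 114 m³/h = 114/3600 = 0.03167 m³/s.
Cross-sectional area A = πD²/4 = π(0.203)²/4 = 0.03237 m²; mean velocity V = Q/A = 0.03167/0.03237 = 0.9784 m/s.
Reynolds number Re = ρVD/μ = 805 · 0.9784 · 0.203 / 0.00198 = 8.075e+04.
Re > 4000 → turbulent. Relative roughness ε/D = 2.4e-06/0.203 = 1.18e-05. Haaland: 1/√f = -1.8 log₁₀[(1.18e-05/3.7)^1.11 + 6.9/8.075e+04] = -1.8 log₁₀[7.94e-07 + 8.54e-05] = 7.316, so f = 0.01868.
Darcy-Weisbach: ΔP = f(L/D)(ρV²/2) = 0.01868·(14.3/0.203)·(805·0.9784²/2) = 0.01868·70.44·385.3 = 507.1 Pa.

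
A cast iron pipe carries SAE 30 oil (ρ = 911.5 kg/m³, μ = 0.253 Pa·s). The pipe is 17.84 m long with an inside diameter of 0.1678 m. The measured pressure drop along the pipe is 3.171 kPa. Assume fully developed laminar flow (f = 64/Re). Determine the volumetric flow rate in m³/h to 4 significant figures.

For laminar flow, f = 64/Re with Re = ρVD/μ, so Darcy-Weisbach reduces to ΔP = 32μLV/D². Solving for V: V = ΔP·D²/(32μL) = 3171·(0.1678)²/(32·0.253·17.84) = 0.6182 m/s.
Check: Re = ρVD/μ = 911.5·0.6182·0.1678/0.253 = 373.7 < 2300, so the laminar assumption holds.
Q = V·A = 0.6182·(π/4·0.1678²) = 0.01367 m³/s = 49.21 m³/h.

Q ≈ 49.21 m³/h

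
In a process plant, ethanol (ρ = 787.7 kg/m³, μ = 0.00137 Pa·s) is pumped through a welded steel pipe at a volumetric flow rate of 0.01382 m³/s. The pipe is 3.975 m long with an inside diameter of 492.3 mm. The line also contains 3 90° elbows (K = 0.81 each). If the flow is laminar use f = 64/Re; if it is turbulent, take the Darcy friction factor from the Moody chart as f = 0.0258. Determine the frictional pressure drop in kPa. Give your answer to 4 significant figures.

ΔP ≈ 0.005477 kPa

Cross-sectional area A = πD²/4 = π(0.4923)²/4 = 0.1903 m²; mean velocity V = Q/A = 0.01382/0.1903 = 0.0726 m/s.
Reynolds number Re = ρVD/μ = 787.7 · 0.0726 · 0.4923 / 0.00137 = 2.055e+04.
Re > 4000 → turbulent; use the Moody-chart value f = 0.0258.
Total minor-loss coefficient ΣK = 3·0.81 = 2.43.
ΔP = [f·L/D + ΣK]·(ρV²/2) = [0.0258·3.975/0.4923 + 2.43]·(787.7·0.0726²/2) = [0.2083 + 2.43]·2.076 = 5.477 Pa.
ΔP = 5.477 Pa = 0.005477 kPa.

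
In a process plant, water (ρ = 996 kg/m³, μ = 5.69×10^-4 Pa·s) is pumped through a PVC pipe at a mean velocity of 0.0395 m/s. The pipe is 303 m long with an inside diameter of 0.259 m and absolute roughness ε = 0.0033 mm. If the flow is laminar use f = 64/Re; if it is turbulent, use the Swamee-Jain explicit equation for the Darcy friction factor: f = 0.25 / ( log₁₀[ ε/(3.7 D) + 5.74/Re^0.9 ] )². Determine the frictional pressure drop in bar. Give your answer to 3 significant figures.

ΔP ≈ 2.42×10^-4 bar

Reynolds number Re = ρVD/μ = 996 · 0.0395 · 0.259 / 0.000569 = 1.791e+04.
Re > 4000 → turbulent. Relative roughness ε/D = 3.3e-06/0.259 = 1.27e-05. Swamee-Jain: f = 0.25/(log₁₀[1.27e-05/3.7 + 5.74/1.791e+04^0.9])² = 0.25/(log₁₀[3.44e-06 + 0.000853])² = 0.25/(-3.067)² = 0.02658.
Darcy-Weisbach: ΔP = f(L/D)(ρV²/2) = 0.02658·(303/0.259)·(996·0.0395²/2) = 0.02658·1170·0.777 = 24.16 Pa.
ΔP = 24.16 Pa = 2.42×10^-4 bar.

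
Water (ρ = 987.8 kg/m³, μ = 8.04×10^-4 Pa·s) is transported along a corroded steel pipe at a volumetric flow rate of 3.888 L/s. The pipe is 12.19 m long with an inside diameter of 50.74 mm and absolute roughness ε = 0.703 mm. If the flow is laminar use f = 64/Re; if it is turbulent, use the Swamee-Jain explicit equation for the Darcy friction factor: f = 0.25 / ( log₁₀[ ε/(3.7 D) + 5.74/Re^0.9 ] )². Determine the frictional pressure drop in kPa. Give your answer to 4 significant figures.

ΔP ≈ 18.90 kPa

Q = 3.888 L/s = 3.888/1000 = 0.003888 m³/s.
Cross-sectional area A = πD²/4 = π(0.05074)²/4 = 0.002022 m²; mean velocity V = Q/A = 0.003888/0.002022 = 1.923 m/s.
Reynolds number Re = ρVD/μ = 987.8 · 1.923 · 0.05074 / 0.000804 = 1.199e+05.
Re > 4000 → turbulent. Relative roughness ε/D = 0.000703/0.05074 = 0.0139. Swamee-Jain: f = 0.25/(log₁₀[0.0139/3.7 + 5.74/1.199e+05^0.9])² = 0.25/(log₁₀[0.00374 + 0.000154])² = 0.25/(-2.409)² = 0.04308.
Darcy-Weisbach: ΔP = f(L/D)(ρV²/2) = 0.04308·(12.19/0.05074)·(987.8·1.923²/2) = 0.04308·240.2·1826 = 1.89e+04 Pa.
ΔP = 1.89e+04 Pa = 18.90 kPa.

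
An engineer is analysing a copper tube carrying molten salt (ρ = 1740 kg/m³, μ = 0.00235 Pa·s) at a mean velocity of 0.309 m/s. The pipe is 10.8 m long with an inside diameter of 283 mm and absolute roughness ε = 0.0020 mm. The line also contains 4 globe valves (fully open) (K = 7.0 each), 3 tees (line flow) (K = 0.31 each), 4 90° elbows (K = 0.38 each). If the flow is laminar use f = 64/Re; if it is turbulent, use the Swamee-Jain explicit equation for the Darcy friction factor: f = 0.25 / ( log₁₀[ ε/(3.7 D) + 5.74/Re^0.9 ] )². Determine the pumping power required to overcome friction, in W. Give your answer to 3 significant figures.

Reynolds number Re = ρVD/μ = 1740 · 0.309 · 0.283 / 0.00235 = 6.475e+04.
Re > 4000 → turbulent. Relative roughness ε/D = 2e-06/0.283 = 7.07e-06. Swamee-Jain: f = 0.25/(log₁₀[7.07e-06/3.7 + 5.74/6.475e+04^0.9])² = 0.25/(log₁₀[1.91e-06 + 0.000268])² = 0.25/(-3.568)² = 0.01964.
Total minor-loss coefficient ΣK = 4·7 + 3·0.31 + 4·0.38 = 30.4.
ΔP = [f·L/D + ΣK]·(ρV²/2) = [0.01964·10.8/0.283 + 30.4]·(1740·0.309²/2) = [0.7494 + 30.4]·83.07 = 2592 Pa.
Q = V·A = 0.309·0.0629 = 0.01944 m³/s.
Pumping power P = QΔP = 0.01944·2592 = 50.37 W = 50.4 W.

P ≈ 50.4 W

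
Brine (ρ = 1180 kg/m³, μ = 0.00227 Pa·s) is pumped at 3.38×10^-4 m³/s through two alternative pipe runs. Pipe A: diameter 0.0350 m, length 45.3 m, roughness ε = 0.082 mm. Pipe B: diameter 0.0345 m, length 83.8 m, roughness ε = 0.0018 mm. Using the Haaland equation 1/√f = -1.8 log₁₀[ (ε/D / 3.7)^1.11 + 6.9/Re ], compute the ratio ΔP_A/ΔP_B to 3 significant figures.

Pipe A: V = Q/A = 0.000338/0.0009621 = 0.3513 m/s; Re = 6392; ε/D = 0.00234; Haaland → f = 0.03757; ΔP_A = f(L/D)(ρV²/2) = 3541 Pa.
Pipe B: V = Q/A = 0.000338/0.0009348 = 0.3616 m/s; Re = 6484; ε/D = 5.22e-05; Haaland → f = 0.03496; ΔP_B = f(L/D)(ρV²/2) = 6549 Pa.
ΔP_A/ΔP_B = 3541/6549 = 0.541.

ΔP_A/ΔP_B ≈ 0.541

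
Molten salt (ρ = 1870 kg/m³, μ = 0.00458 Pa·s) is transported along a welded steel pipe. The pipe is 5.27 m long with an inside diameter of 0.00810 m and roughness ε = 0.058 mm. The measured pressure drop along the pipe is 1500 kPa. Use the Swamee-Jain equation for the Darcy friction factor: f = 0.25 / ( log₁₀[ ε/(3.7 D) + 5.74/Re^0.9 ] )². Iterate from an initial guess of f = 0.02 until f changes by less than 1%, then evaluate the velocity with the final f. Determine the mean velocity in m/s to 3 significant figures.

Rearranging Darcy-Weisbach: V = √(2·ΔP·D/(f·L·ρ)). With ε/D = 5.8e-05/0.0081 = 0.00716, iterate starting from f = 0.02:
  f = 0.02 → V = √(2·1.5e+06·0.0081/(0.02·5.27·1870)) = 11.1 m/s; Re = ρVD/μ = 3.672e+04; f → 0.03634
  f = 0.03634 → V = 8.238 m/s; Re = 2.724e+04; f → 0.03702
  f = 0.03702 → V = 8.161 m/s; Re = 2.699e+04; f → 0.03705
Converged (Δf/f < 1%). With the final f = 0.03705: V = √(2·1.5e+06·0.0081/(0.03705·5.27·1870)) = 8.158 m/s.

V ≈ 8.16 m/s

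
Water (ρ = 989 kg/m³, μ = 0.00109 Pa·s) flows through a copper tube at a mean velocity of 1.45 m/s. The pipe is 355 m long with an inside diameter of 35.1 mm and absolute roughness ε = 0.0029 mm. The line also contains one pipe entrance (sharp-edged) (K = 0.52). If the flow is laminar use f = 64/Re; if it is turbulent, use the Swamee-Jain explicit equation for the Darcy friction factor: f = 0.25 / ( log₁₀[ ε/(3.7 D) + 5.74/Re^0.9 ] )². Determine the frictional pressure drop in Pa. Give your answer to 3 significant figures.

Reynolds number Re = ρVD/μ = 989 · 1.45 · 0.0351 / 0.00109 = 4.618e+04.
Re > 4000 → turbulent. Relative roughness ε/D = 2.9e-06/0.0351 = 8.26e-05. Swamee-Jain: f = 0.25/(log₁₀[8.26e-05/3.7 + 5.74/4.618e+04^0.9])² = 0.25/(log₁₀[2.23e-05 + 0.000364])² = 0.25/(-3.413)² = 0.02146.
Total minor-loss coefficient ΣK = 1·0.52 = 0.52.
ΔP = [f·L/D + ΣK]·(ρV²/2) = [0.02146·355/0.0351 + 0.52]·(989·1.45²/2) = [217 + 0.52]·1040 = 2.262e+05 Pa.

ΔP ≈ 226000 Pa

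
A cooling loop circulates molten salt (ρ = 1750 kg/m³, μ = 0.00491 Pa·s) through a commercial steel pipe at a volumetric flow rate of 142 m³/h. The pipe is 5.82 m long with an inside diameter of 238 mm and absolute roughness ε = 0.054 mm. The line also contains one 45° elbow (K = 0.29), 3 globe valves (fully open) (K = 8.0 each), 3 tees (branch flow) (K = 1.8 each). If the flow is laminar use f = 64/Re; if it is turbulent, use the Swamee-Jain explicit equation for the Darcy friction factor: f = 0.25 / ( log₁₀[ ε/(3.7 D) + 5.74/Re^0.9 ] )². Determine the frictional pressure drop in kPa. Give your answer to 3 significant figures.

ΔP ≈ 20.8 kPa

Q = 142 m³/h = 142/3600 = 0.03944 m³/s.
Cross-sectional area A = πD²/4 = π(0.238)²/4 = 0.04449 m²; mean velocity V = Q/A = 0.03944/0.04449 = 0.8866 m/s.
Reynolds number Re = ρVD/μ = 1750 · 0.8866 · 0.238 / 0.00491 = 7.521e+04.
Re > 4000 → turbulent. Relative roughness ε/D = 5.4e-05/0.238 = 0.000227. Swamee-Jain: f = 0.25/(log₁₀[0.000227/3.7 + 5.74/7.521e+04^0.9])² = 0.25/(log₁₀[6.13e-05 + 0.000235])² = 0.25/(-3.529)² = 0.02008.
Total minor-loss coefficient ΣK = 1·0.29 + 3·8 + 3·1.8 = 29.7.
ΔP = [f·L/D + ΣK]·(ρV²/2) = [0.02008·5.82/0.238 + 29.7]·(1750·0.8866²/2) = [0.4909 + 29.7]·687.8 = 2.076e+04 Pa.
ΔP = 2.076e+04 Pa = 20.8 kPa.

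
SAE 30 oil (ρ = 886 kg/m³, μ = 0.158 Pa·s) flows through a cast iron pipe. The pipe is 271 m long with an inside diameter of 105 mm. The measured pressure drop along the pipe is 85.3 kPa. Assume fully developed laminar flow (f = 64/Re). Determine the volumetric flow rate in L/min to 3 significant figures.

Q ≈ 357 L/min

For laminar flow, f = 64/Re with Re = ρVD/μ, so Darcy-Weisbach reduces to ΔP = 32μLV/D². Solving for V: V = ΔP·D²/(32μL) = 8.53e+04·(0.105)²/(32·0.158·271) = 0.6864 m/s.
Check: Re = ρVD/μ = 886·0.6864·0.105/0.158 = 404.1 < 2300, so the laminar assumption holds.
Q = V·A = 0.6864·(π/4·0.105²) = 0.005943 m³/s = 357 L/min.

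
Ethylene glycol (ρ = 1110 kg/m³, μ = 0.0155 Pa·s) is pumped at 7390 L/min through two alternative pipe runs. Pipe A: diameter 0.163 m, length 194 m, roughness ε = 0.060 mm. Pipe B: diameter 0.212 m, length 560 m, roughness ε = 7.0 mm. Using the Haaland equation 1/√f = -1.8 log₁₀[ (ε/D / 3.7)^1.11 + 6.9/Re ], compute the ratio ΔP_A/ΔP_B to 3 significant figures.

ΔP_A/ΔP_B ≈ 0.442

Pipe A: V = Q/A = 0.1232/0.02087 = 5.902 m/s; Re = 6.89e+04; ε/D = 0.000368; Haaland → f = 0.02065; ΔP_A = f(L/D)(ρV²/2) = 4.753e+05 Pa.
Pipe B: V = Q/A = 0.1232/0.0353 = 3.489 m/s; Re = 5.297e+04; ε/D = 0.033; Haaland → f = 0.0602; ΔP_B = f(L/D)(ρV²/2) = 1.074e+06 Pa.
ΔP_A/ΔP_B = 4.753e+05/1.074e+06 = 0.442.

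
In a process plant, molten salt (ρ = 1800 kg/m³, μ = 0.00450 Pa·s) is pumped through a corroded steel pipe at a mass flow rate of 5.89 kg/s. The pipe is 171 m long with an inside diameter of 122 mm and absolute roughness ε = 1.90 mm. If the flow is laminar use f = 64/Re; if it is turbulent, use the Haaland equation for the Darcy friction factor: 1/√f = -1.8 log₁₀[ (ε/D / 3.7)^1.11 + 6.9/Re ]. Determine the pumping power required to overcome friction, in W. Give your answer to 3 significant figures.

P ≈ 15.3 W

A = πD²/4 = π(0.122)²/4 = 0.01169 m²; mean velocity V = ṁ/(ρA) = 5.89/(1800 · 0.01169) = 0.2799 m/s.
Reynolds number Re = ρVD/μ = 1800 · 0.2799 · 0.122 / 0.0045 = 1.366e+04.
Re > 4000 → turbulent. Relative roughness ε/D = 0.0019/0.122 = 0.0156. Haaland: 1/√f = -1.8 log₁₀[(0.0156/3.7)^1.11 + 6.9/1.366e+04] = -1.8 log₁₀[0.00231 + 0.000505] = 4.592, so f = 0.04742.
Darcy-Weisbach: ΔP = f(L/D)(ρV²/2) = 0.04742·(171/0.122)·(1800·0.2799²/2) = 0.04742·1402·70.52 = 4687 Pa.
Q = ṁ/ρ = 5.89/1800 = 0.003272 m³/s.
Pumping power P = QΔP = 0.003272·4687 = 15.34 W = 15.3 W.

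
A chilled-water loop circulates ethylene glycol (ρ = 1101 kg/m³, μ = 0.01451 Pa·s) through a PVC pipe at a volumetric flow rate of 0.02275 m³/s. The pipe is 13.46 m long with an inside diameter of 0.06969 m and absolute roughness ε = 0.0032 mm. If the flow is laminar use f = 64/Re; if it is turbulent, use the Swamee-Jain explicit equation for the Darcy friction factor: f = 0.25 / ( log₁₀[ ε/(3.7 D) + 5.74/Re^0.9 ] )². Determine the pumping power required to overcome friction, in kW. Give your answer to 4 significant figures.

P ≈ 2.000 kW

Cross-sectional area A = πD²/4 = π(0.06969)²/4 = 0.003814 m²; mean velocity V = Q/A = 0.02275/0.003814 = 5.964 m/s.
Reynolds number Re = ρVD/μ = 1101 · 5.964 · 0.06969 / 0.0145 = 3.154e+04.
Re > 4000 → turbulent. Relative roughness ε/D = 3.2e-06/0.06969 = 4.59e-05. Swamee-Jain: f = 0.25/(log₁₀[4.59e-05/3.7 + 5.74/3.154e+04^0.9])² = 0.25/(log₁₀[1.24e-05 + 0.000513])² = 0.25/(-3.28)² = 0.02324.
Darcy-Weisbach: ΔP = f(L/D)(ρV²/2) = 0.02324·(13.46/0.06969)·(1101·5.964²/2) = 0.02324·193.1·1.958e+04 = 8.791e+04 Pa.
Pumping power P = QΔP = 0.02275·8.791e+04 = 1999.8 W = 2.000 kW.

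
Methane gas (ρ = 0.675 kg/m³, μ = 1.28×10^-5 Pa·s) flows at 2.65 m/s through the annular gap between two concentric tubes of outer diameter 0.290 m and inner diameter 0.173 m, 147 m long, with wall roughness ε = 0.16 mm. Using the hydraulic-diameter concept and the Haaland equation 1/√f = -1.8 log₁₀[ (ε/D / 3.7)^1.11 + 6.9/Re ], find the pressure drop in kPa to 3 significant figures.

ΔP ≈ 0.0876 kPa

Hydraulic diameter D_h = 4A/P = D_o - D_i = 0.29 - 0.173 = 0.117 m.
Re = ρVD_h/μ = 0.675·2.65·0.117/1.28e-05 = 1.635e+04.
ε/D_h = 0.00016/0.117 = 0.00137; Haaland gives 1/√f = -1.8 log₁₀[0.000155+0.000422] = 5.83, so f = 0.02942.
ΔP = f(L/D_h)(ρV²/2) = 0.02942·147/0.117·2.37 = 87.61 Pa.
ΔP = 0.0876 kPa.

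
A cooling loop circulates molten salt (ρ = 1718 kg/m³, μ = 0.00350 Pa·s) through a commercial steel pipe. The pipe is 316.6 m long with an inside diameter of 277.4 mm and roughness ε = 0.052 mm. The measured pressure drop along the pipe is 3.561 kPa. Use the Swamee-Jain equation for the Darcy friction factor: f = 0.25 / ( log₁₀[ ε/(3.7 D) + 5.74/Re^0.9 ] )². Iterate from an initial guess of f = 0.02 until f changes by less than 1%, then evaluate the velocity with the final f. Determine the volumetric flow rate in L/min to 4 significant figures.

Q ≈ 1509 L/min

Rearranging Darcy-Weisbach: V = √(2·ΔP·D/(f·L·ρ)). With ε/D = 5.2e-05/0.2774 = 0.000187, iterate starting from f = 0.02:
  f = 0.02 → V = √(2·3561·0.2774/(0.02·316.6·1718)) = 0.4262 m/s; Re = ρVD/μ = 5.803e+04; f → 0.02089
  f = 0.02089 → V = 0.417 m/s; Re = 5.678e+04; f → 0.02097
Converged (Δf/f < 1%). With the final f = 0.02097: V = √(2·3561·0.2774/(0.02097·316.6·1718)) = 0.4162 m/s.
Q = V·A = 0.4162·(π/4·0.2774²) = 0.02515 m³/s = 1509 L/min.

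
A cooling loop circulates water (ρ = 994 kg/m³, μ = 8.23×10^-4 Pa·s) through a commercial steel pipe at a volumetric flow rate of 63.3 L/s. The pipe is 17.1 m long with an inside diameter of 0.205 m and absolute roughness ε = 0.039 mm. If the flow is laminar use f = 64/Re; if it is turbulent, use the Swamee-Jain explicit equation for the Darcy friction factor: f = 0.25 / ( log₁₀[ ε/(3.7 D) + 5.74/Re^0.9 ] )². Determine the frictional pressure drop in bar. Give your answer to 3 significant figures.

Q = 63.3 L/s = 63.3/1000 = 0.0633 m³/s.
Cross-sectional area A = πD²/4 = π(0.205)²/4 = 0.03301 m²; mean velocity V = Q/A = 0.0633/0.03301 = 1.918 m/s.
Reynolds number Re = ρVD/μ = 994 · 1.918 · 0.205 / 0.000823 = 4.748e+05.
Re > 4000 → turbulent. Relative roughness ε/D = 3.9e-05/0.205 = 0.00019. Swamee-Jain: f = 0.25/(log₁₀[0.00019/3.7 + 5.74/4.748e+05^0.9])² = 0.25/(log₁₀[5.14e-05 + 4.47e-05])² = 0.25/(-4.017)² = 0.01549.
Darcy-Weisbach: ΔP = f(L/D)(ρV²/2) = 0.01549·(17.1/0.205)·(994·1.918²/2) = 0.01549·83.41·1828 = 2362 Pa.
ΔP = 2362 Pa = 0.0236 bar.

ΔP ≈ 0.0236 bar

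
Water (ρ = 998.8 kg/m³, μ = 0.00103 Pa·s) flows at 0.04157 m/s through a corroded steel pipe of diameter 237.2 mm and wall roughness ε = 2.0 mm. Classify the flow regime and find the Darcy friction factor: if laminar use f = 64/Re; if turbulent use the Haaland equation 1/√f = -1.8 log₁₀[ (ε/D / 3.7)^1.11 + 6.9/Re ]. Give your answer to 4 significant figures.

Re = ρVD/μ = 998.8·0.04157·0.2372/0.00103 = 9562.
Re > 4000 → turbulent. ε/D = 0.002/0.2372 = 0.00843; Haaland: 1/√f = -1.8 log₁₀[0.00117 + 0.000722] = 4.903, so f = 0.0416.

f ≈ 0.04160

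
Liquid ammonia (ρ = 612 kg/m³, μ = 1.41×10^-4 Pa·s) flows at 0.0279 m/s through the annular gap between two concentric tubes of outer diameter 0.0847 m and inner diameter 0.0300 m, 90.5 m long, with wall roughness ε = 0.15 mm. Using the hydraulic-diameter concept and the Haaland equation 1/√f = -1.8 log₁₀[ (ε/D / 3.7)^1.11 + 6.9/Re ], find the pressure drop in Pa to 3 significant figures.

Hydraulic diameter D_h = 4A/P = D_o - D_i = 0.0847 - 0.03 = 0.0547 m.
Re = ρVD_h/μ = 612·0.0279·0.0547/0.000141 = 6624.
ε/D_h = 0.00015/0.0547 = 0.00274; Haaland gives 1/√f = -1.8 log₁₀[0.000335+0.00104] = 5.15, so f = 0.03771.
ΔP = f(L/D_h)(ρV²/2) = 0.03771·90.5/0.0547·0.2382 = 14.86 Pa.

ΔP ≈ 14.9 Pa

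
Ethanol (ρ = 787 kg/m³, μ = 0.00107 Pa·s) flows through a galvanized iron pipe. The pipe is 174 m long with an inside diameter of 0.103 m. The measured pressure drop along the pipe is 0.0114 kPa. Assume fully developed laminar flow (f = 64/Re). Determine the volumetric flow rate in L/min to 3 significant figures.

For laminar flow, f = 64/Re with Re = ρVD/μ, so Darcy-Weisbach reduces to ΔP = 32μLV/D². Solving for V: V = ΔP·D²/(32μL) = 11.4·(0.103)²/(32·0.00107·174) = 0.0203 m/s.
Check: Re = ρVD/μ = 787·0.0203·0.103/0.00107 = 1538 < 2300, so the laminar assumption holds.
Q = V·A = 0.0203·(π/4·0.103²) = 0.0001691 m³/s = 10.1 L/min.

Q ≈ 10.1 L/min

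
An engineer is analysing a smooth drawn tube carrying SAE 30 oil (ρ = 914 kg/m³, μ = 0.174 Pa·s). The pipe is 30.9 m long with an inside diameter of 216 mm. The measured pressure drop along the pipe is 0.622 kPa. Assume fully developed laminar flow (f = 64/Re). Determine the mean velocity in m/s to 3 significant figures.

V ≈ 0.169 m/s

For laminar flow, f = 64/Re with Re = ρVD/μ, so Darcy-Weisbach reduces to ΔP = 32μLV/D². Solving for V: V = ΔP·D²/(32μL) = 622·(0.216)²/(32·0.174·30.9) = 0.1687 m/s.
Check: Re = ρVD/μ = 914·0.1687·0.216/0.174 = 191.4 < 2300, so the laminar assumption holds.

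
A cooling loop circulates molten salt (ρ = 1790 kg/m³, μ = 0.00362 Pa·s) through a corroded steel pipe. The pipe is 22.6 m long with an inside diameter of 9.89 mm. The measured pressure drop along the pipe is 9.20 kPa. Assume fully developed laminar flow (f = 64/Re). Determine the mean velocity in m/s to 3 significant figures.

For laminar flow, f = 64/Re with Re = ρVD/μ, so Darcy-Weisbach reduces to ΔP = 32μLV/D². Solving for V: V = ΔP·D²/(32μL) = 9200·(0.00989)²/(32·0.00362·22.6) = 0.3437 m/s.
Check: Re = ρVD/μ = 1790·0.3437·0.00989/0.00362 = 1681 < 2300, so the laminar assumption holds.

V ≈ 0.344 m/s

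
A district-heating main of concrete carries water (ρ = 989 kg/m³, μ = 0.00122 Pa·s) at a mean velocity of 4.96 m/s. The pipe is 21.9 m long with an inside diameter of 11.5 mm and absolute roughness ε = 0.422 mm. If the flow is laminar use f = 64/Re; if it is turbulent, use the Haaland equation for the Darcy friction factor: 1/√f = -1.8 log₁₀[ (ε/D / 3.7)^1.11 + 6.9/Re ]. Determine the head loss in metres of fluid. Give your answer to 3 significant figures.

Reynolds number Re = ρVD/μ = 989 · 4.96 · 0.0115 / 0.00122 = 4.624e+04.
Re > 4000 → turbulent. Relative roughness ε/D = 0.000422/0.0115 = 0.0367. Haaland: 1/√f = -1.8 log₁₀[(0.0367/3.7)^1.11 + 6.9/4.624e+04] = -1.8 log₁₀[0.00597 + 0.000149] = 3.984, so f = 0.06301.
Darcy-Weisbach: ΔP = f(L/D)(ρV²/2) = 0.06301·(21.9/0.0115)·(989·4.96²/2) = 0.06301·1904·1.217e+04 = 1.46e+06 Pa.
Head loss h_f = ΔP/(ρg) = 1.46e+06/(989·9.81) = 150 m.

h_f ≈ 150 m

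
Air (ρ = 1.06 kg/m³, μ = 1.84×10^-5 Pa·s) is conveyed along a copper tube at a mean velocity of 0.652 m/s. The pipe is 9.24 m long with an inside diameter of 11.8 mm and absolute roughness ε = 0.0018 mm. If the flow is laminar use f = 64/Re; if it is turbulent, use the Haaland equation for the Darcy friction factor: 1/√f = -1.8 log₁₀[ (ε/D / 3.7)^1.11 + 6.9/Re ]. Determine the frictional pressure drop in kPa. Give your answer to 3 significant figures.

ΔP ≈ 0.0255 kPa

Reynolds number Re = ρVD/μ = 1.06 · 0.652 · 0.0118 / 1.84e-05 = 443.2.
Re < 2300 → laminar flow, so f = 64/Re = 64/443.2 = 0.1444 (the turbulent correlation is not needed).
Darcy-Weisbach: ΔP = f(L/D)(ρV²/2) = 0.1444·(9.24/0.0118)·(1.06·0.652²/2) = 0.1444·783.1·0.2253 = 25.48 Pa.
ΔP = 25.48 Pa = 0.0255 kPa.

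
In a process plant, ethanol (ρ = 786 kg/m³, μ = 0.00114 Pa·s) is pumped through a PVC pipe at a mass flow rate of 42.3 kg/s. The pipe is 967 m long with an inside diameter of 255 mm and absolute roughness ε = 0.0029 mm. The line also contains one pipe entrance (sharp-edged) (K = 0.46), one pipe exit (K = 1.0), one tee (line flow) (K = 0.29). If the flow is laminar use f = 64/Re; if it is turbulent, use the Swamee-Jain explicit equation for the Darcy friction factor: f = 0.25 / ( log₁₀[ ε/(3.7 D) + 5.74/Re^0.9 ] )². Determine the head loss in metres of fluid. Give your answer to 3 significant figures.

h_f ≈ 3.50 m

A = πD²/4 = π(0.255)²/4 = 0.05107 m²; mean velocity V = ṁ/(ρA) = 42.3/(786 · 0.05107) = 1.054 m/s.
Reynolds number Re = ρVD/μ = 786 · 1.054 · 0.255 / 0.00114 = 1.853e+05.
Re > 4000 → turbulent. Relative roughness ε/D = 2.9e-06/0.255 = 1.14e-05. Swamee-Jain: f = 0.25/(log₁₀[1.14e-05/3.7 + 5.74/1.853e+05^0.9])² = 0.25/(log₁₀[3.07e-06 + 0.000104])² = 0.25/(-3.969)² = 0.01587.
Total minor-loss coefficient ΣK = 1·0.46 + 1·1 + 1·0.29 = 1.75.
ΔP = [f·L/D + ΣK]·(ρV²/2) = [0.01587·967/0.255 + 1.75]·(786·1.054²/2) = [60.17 + 1.75]·436.4 = 2.702e+04 Pa.
Head loss h_f = ΔP/(ρg) = 2.702e+04/(786·9.81) = 3.50 m.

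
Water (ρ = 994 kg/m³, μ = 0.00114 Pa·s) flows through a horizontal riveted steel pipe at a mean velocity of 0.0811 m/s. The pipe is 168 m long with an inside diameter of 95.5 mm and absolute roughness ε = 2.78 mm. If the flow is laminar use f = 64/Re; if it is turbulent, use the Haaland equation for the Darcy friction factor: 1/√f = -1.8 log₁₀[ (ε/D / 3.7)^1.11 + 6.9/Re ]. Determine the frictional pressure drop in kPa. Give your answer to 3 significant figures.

ΔP ≈ 0.351 kPa

Reynolds number Re = ρVD/μ = 994 · 0.0811 · 0.0955 / 0.00114 = 6753.
Re > 4000 → turbulent. Relative roughness ε/D = 0.00278/0.0955 = 0.0291. Haaland: 1/√f = -1.8 log₁₀[(0.0291/3.7)^1.11 + 6.9/6753] = -1.8 log₁₀[0.00462 + 0.00102] = 4.048, so f = 0.06103.
Darcy-Weisbach: ΔP = f(L/D)(ρV²/2) = 0.06103·(168/0.0955)·(994·0.0811²/2) = 0.06103·1759·3.269 = 351 Pa.
ΔP = 351 Pa = 0.351 kPa.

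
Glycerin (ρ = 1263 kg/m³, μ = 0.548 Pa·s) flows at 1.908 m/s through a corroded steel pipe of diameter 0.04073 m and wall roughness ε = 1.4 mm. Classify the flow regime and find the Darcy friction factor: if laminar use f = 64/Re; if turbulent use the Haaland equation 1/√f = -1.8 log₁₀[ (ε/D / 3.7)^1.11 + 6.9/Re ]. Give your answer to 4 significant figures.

Re = ρVD/μ = 1263·1.908·0.04073/0.548 = 179.1.
Re < 2300 → laminar, so f = 64/Re = 0.3573 (roughness is irrelevant in laminar flow).

f ≈ 0.3573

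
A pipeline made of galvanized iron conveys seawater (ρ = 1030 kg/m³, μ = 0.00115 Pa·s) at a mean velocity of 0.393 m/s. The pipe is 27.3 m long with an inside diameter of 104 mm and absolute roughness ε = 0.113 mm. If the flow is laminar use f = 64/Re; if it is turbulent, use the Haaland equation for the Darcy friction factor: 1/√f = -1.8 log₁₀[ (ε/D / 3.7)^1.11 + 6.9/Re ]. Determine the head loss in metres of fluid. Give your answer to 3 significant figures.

Reynolds number Re = ρVD/μ = 1030 · 0.393 · 0.104 / 0.00115 = 3.661e+04.
Re > 4000 → turbulent. Relative roughness ε/D = 0.000113/0.104 = 0.00109. Haaland: 1/√f = -1.8 log₁₀[(0.00109/3.7)^1.11 + 6.9/3.661e+04] = -1.8 log₁₀[0.00012 + 0.000188] = 6.319, so f = 0.02504.
Darcy-Weisbach: ΔP = f(L/D)(ρV²/2) = 0.02504·(27.3/0.104)·(1030·0.393²/2) = 0.02504·262.5·79.54 = 522.9 Pa.
Head loss h_f = ΔP/(ρg) = 522.9/(1030·9.81) = 0.0517 m.

h_f ≈ 0.0517 m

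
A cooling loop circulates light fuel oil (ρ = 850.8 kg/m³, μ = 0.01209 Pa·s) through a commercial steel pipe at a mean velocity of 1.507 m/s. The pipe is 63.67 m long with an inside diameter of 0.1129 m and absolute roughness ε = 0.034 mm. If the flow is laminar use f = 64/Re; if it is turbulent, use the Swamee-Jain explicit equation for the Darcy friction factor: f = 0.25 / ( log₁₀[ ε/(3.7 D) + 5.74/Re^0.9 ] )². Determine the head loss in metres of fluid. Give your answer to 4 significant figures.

h_f ≈ 1.963 m

Reynolds number Re = ρVD/μ = 850.8 · 1.507 · 0.1129 / 0.0121 = 1.197e+04.
Re > 4000 → turbulent. Relative roughness ε/D = 3.4e-05/0.1129 = 0.000301. Swamee-Jain: f = 0.25/(log₁₀[0.000301/3.7 + 5.74/1.197e+04^0.9])² = 0.25/(log₁₀[8.14e-05 + 0.00123])² = 0.25/(-2.884)² = 0.03007.
Darcy-Weisbach: ΔP = f(L/D)(ρV²/2) = 0.03007·(63.67/0.1129)·(850.8·1.507²/2) = 0.03007·564·966.1 = 1.638e+04 Pa.
Head loss h_f = ΔP/(ρg) = 1.638e+04/(850.8·9.81) = 1.963 m.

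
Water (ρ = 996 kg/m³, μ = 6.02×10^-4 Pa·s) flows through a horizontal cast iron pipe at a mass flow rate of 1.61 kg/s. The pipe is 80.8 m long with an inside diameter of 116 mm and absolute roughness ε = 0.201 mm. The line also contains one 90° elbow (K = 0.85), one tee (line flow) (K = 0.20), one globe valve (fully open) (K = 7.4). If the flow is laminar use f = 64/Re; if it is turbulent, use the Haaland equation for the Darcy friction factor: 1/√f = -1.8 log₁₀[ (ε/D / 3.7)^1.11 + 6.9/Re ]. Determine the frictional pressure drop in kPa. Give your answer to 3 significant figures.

A = πD²/4 = π(0.116)²/4 = 0.01057 m²; mean velocity V = ṁ/(ρA) = 1.61/(996 · 0.01057) = 0.153 m/s.
Reynolds number Re = ρVD/μ = 996 · 0.153 · 0.116 / 0.000602 = 2.935e+04.
Re > 4000 → turbulent. Relative roughness ε/D = 0.000201/0.116 = 0.00173. Haaland: 1/√f = -1.8 log₁₀[(0.00173/3.7)^1.11 + 6.9/2.935e+04] = -1.8 log₁₀[0.000202 + 0.000235] = 6.048, so f = 0.02734.
Total minor-loss coefficient ΣK = 1·0.85 + 1·0.2 + 1·7.4 = 8.45.
ΔP = [f·L/D + ΣK]·(ρV²/2) = [0.02734·80.8/0.116 + 8.45]·(996·0.153²/2) = [19.04 + 8.45]·11.65 = 320.3 Pa.
ΔP = 320.3 Pa = 0.320 kPa.

ΔP ≈ 0.320 kPa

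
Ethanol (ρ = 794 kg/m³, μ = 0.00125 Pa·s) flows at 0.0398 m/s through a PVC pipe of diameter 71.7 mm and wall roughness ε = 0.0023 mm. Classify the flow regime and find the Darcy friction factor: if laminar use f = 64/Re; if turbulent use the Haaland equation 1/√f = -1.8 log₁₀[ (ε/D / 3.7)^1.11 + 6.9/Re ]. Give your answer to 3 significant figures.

f ≈ 0.0353

Re = ρVD/μ = 794·0.0398·0.0717/0.00125 = 1813.
Re < 2300 → laminar, so f = 64/Re = 0.03531 (roughness is irrelevant in laminar flow).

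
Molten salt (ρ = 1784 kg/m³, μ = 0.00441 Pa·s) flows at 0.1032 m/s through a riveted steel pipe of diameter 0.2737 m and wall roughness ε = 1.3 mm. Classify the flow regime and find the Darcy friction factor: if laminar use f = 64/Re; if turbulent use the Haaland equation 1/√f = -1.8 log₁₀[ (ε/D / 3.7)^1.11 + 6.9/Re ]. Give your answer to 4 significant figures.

Re = ρVD/μ = 1784·0.1032·0.2737/0.00441 = 1.143e+04.
Re > 4000 → turbulent. ε/D = 0.0013/0.2737 = 0.00475; Haaland: 1/√f = -1.8 log₁₀[0.000617 + 0.000604] = 5.244, so f = 0.03637.

f ≈ 0.03637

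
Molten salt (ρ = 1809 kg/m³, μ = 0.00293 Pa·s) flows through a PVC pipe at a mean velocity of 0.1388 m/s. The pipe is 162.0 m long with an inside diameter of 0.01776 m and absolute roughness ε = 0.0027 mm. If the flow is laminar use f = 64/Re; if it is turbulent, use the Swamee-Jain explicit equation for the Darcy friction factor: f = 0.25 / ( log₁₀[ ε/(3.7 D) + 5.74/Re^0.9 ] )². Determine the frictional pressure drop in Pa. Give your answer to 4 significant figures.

ΔP ≈ 6684 Pa

Reynolds number Re = ρVD/μ = 1809 · 0.1388 · 0.01776 / 0.00293 = 1522.
Re < 2300 → laminar flow, so f = 64/Re = 64/1522 = 0.04205 (the turbulent correlation is not needed).
Darcy-Weisbach: ΔP = f(L/D)(ρV²/2) = 0.04205·(162/0.01776)·(1809·0.1388²/2) = 0.04205·9122·17.43 = 6684 Pa.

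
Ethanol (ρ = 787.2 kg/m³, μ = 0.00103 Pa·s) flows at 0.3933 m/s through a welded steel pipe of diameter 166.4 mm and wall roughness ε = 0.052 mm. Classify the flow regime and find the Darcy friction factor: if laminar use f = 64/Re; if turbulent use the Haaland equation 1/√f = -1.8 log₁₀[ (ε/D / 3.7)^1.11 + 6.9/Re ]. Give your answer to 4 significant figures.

Re = ρVD/μ = 787.2·0.3933·0.1664/0.00103 = 5.002e+04.
Re > 4000 → turbulent. ε/D = 5.2e-05/0.1664 = 0.000313; Haaland: 1/√f = -1.8 log₁₀[3.01e-05 + 0.000138] = 6.794, so f = 0.02166.

f ≈ 0.02166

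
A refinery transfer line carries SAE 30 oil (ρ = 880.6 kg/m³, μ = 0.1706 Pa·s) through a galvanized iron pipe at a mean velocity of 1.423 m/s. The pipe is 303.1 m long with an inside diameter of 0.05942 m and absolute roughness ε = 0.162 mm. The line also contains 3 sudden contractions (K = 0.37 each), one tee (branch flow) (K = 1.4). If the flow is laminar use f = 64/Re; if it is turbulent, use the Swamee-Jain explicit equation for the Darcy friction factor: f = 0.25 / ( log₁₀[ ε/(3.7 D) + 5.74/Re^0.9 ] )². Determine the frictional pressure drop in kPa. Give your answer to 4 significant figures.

Reynolds number Re = ρVD/μ = 880.6 · 1.423 · 0.05942 / 0.171 = 436.5.
Re < 2300 → laminar flow, so f = 64/Re = 64/436.5 = 0.1466 (the turbulent correlation is not needed).
Total minor-loss coefficient ΣK = 3·0.37 + 1·1.4 = 2.51.
ΔP = [f·L/D + ΣK]·(ρV²/2) = [0.1466·303.1/0.05942 + 2.51]·(880.6·1.423²/2) = [748 + 2.51]·891.6 = 6.691e+05 Pa.
ΔP = 6.691e+05 Pa = 669.1 kPa.

ΔP ≈ 669.1 kPa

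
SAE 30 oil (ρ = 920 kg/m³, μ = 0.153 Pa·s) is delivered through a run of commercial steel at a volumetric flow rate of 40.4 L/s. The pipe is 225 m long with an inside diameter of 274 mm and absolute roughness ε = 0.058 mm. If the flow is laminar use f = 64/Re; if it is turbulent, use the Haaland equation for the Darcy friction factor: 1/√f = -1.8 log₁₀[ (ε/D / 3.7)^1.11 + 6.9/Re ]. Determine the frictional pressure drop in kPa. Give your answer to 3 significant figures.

ΔP ≈ 10.1 kPa

Q = 40.4 L/s = 40.4/1000 = 0.0404 m³/s.
Cross-sectional area A = πD²/4 = π(0.274)²/4 = 0.05896 m²; mean velocity V = Q/A = 0.0404/0.05896 = 0.6852 m/s.
Reynolds number Re = ρVD/μ = 920 · 0.6852 · 0.274 / 0.153 = 1129.
Re < 2300 → laminar flow, so f = 64/Re = 64/1129 = 0.05669 (the turbulent correlation is not needed).
Darcy-Weisbach: ΔP = f(L/D)(ρV²/2) = 0.05669·(225/0.274)·(920·0.6852²/2) = 0.05669·821.2·215.9 = 1.005e+04 Pa.
ΔP = 1.005e+04 Pa = 10.1 kPa.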